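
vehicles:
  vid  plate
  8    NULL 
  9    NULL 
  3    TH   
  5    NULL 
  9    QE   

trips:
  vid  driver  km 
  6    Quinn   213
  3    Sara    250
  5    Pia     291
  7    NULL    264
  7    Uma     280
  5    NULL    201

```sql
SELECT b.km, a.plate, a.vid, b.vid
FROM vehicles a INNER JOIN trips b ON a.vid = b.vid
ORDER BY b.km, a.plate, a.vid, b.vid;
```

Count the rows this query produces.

INNER JOIN keeps only pairs where the ON condition holds.
Matching on a.vid = b.vid.
- a[0] vid=8 → no match; dropped.
- a[1] vid=9 → no match; dropped.
- a[2] vid=3 → 1 match(es) in b → 1 row(s).
- a[3] vid=5 → 2 match(es) in b → 2 row(s).
- a[4] vid=9 → no match; dropped.
Total: 3 rows.

3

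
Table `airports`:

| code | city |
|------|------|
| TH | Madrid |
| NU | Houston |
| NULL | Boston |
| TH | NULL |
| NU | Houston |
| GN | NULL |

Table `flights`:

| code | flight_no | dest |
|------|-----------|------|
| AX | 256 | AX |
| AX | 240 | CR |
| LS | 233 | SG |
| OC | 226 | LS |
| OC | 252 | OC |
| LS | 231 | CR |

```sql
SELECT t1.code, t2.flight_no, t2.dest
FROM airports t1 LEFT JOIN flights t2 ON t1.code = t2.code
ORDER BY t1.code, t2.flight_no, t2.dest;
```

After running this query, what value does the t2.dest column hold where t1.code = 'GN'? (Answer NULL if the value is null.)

NULL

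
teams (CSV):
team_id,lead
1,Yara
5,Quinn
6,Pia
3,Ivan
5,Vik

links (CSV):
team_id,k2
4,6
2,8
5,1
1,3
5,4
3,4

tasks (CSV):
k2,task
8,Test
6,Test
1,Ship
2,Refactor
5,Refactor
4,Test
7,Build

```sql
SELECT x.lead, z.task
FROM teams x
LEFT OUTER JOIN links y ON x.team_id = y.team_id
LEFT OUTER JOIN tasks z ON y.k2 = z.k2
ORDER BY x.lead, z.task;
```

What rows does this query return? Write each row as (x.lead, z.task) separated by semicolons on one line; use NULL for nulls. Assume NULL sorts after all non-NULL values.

(Ivan, Test); (Pia, NULL); (Quinn, Ship); (Quinn, Test); (Vik, Ship); (Vik, Test); (Yara, NULL)

Joins associate left-to-right: teams LEFT JOIN links on team_id gives 7 intermediate row(s).
Then LEFT JOIN `tasks z` on k2: each of those 7 rows is kept; rows whose y.k2 has no match in z get NULL for z's columns.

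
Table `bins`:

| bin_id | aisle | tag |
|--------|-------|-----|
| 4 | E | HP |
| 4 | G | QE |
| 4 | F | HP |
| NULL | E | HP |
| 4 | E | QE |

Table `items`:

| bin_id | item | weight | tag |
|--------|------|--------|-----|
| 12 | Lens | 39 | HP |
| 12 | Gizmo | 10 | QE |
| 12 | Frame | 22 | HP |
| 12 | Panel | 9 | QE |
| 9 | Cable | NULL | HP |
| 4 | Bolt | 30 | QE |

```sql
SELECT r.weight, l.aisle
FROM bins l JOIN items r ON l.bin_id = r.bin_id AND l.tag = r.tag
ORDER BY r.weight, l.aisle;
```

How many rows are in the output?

2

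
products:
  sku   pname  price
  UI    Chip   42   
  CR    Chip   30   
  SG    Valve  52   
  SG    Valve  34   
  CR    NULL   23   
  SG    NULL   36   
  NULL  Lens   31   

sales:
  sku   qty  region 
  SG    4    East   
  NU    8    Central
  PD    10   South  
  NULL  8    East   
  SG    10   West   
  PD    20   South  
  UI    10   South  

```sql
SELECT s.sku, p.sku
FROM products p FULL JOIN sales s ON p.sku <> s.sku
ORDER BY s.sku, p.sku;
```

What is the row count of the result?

FULL OUTER JOIN keeps every row from both sides; unmatched rows get NULL for the other side's columns.
Matching on p.sku <> s.sku. A NULL in a compared column never satisfies the condition.
Matched pairs: 29; unmatched p rows kept: 1; unmatched s rows kept: 1.
Total: 29 matched + 2 padded = 31 rows.

31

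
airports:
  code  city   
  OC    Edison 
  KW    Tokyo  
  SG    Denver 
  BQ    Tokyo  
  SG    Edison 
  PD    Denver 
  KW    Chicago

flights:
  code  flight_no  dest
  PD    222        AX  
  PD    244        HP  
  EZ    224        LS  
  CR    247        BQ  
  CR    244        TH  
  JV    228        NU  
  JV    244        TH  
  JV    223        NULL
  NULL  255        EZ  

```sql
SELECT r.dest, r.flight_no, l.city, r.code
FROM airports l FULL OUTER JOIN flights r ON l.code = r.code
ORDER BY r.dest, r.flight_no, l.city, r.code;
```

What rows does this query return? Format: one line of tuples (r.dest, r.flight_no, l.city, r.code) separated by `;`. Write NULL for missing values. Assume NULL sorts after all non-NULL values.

(AX, 222, Denver, PD); (BQ, 247, NULL, CR); (EZ, 255, NULL, NULL); (HP, 244, Denver, PD); (LS, 224, NULL, EZ); (NU, 228, NULL, JV); (TH, 244, NULL, CR); (TH, 244, NULL, JV); (NULL, 223, NULL, JV); (NULL, NULL, Chicago, NULL); (NULL, NULL, Denver, NULL); (NULL, NULL, Edison, NULL); (NULL, NULL, Edison, NULL); (NULL, NULL, Tokyo, NULL); (NULL, NULL, Tokyo, NULL)

FULL OUTER JOIN keeps every row from both sides; unmatched rows get NULL for the other side's columns.
Matching on l.code = r.code. A NULL in a compared column never satisfies the condition.
Matched pairs: 2; unmatched l rows kept: 6; unmatched r rows kept: 7.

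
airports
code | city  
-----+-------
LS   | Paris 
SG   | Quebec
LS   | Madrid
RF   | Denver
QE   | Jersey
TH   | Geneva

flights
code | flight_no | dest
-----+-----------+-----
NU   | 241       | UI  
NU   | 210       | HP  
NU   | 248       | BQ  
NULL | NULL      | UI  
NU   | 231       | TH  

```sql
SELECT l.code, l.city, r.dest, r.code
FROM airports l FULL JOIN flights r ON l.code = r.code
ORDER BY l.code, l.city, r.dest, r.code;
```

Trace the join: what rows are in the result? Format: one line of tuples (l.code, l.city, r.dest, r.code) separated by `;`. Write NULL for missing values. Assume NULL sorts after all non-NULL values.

FULL OUTER JOIN keeps every row from both sides; unmatched rows get NULL for the other side's columns.
Matching on l.code = r.code. A NULL in a compared column never satisfies the condition.
- l row (code=LS): no match → kept, r columns NULL.
- l row (code=SG): no match → kept, r columns NULL.
- l row (code=LS): no match → kept, r columns NULL.
- l row (code=RF): no match → kept, r columns NULL.
- l row (code=QE): no match → kept, r columns NULL.
- l row (code=TH): no match → kept, r columns NULL.
- 5 r row(s) had no l match → kept, l columns NULL.

(LS, Madrid, NULL, NULL); (LS, Paris, NULL, NULL); (QE, Jersey, NULL, NULL); (RF, Denver, NULL, NULL); (SG, Quebec, NULL, NULL); (TH, Geneva, NULL, NULL); (NULL, NULL, BQ, NU); (NULL, NULL, HP, NU); (NULL, NULL, TH, NU); (NULL, NULL, UI, NU); (NULL, NULL, UI, NULL)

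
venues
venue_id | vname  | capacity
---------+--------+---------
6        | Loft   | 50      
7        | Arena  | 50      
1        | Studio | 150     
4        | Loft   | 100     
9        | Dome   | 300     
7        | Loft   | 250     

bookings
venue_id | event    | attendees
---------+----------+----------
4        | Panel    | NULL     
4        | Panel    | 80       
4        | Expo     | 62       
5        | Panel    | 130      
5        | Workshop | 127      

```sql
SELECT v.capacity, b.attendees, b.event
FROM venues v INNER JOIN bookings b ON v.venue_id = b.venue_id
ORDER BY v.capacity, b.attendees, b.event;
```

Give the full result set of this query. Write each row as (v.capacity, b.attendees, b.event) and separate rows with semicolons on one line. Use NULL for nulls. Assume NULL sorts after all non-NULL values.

(100, 62, Expo); (100, 80, Panel); (100, NULL, Panel)

INNER JOIN keeps only pairs where the ON condition holds.
Matching on v.venue_id = b.venue_id.
Matched pairs: 3.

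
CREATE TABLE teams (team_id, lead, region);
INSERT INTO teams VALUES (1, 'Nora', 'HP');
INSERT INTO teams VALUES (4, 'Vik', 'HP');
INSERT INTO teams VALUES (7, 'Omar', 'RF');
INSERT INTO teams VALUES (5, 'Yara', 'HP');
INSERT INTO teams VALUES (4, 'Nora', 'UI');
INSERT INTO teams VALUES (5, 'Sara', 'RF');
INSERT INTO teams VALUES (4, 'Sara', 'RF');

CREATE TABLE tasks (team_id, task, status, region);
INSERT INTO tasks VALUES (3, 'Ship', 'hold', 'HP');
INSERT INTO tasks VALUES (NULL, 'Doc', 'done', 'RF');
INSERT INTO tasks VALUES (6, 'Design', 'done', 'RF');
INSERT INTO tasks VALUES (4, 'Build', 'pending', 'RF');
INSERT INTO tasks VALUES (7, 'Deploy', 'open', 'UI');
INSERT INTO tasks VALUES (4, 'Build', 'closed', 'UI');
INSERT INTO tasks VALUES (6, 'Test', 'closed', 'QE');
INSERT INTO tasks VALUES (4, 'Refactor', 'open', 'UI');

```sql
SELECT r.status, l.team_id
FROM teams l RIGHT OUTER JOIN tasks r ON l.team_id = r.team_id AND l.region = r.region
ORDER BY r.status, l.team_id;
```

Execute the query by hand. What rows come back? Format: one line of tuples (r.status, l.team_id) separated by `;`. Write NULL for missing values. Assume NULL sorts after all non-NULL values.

(closed, 4); (closed, NULL); (done, NULL); (done, NULL); (hold, NULL); (open, 4); (open, NULL); (pending, 4)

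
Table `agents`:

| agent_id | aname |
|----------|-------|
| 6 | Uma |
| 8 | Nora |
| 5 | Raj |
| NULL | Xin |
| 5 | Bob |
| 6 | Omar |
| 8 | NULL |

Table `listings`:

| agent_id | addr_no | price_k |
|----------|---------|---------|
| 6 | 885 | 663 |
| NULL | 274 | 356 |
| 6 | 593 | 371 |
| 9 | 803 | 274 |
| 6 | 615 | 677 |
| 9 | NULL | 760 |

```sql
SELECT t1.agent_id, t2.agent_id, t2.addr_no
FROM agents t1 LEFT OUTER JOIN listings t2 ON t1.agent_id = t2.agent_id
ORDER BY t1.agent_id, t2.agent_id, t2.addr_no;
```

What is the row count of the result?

LEFT JOIN keeps every row from `agents`; unmatched rows get NULL for `listings`'s columns.
Matching on t1.agent_id = t2.agent_id. A NULL in a compared column never satisfies the condition.
Matched pairs: 6; unmatched t1 rows kept: 5.
Total: 6 matched + 5 padded = 11 rows.

11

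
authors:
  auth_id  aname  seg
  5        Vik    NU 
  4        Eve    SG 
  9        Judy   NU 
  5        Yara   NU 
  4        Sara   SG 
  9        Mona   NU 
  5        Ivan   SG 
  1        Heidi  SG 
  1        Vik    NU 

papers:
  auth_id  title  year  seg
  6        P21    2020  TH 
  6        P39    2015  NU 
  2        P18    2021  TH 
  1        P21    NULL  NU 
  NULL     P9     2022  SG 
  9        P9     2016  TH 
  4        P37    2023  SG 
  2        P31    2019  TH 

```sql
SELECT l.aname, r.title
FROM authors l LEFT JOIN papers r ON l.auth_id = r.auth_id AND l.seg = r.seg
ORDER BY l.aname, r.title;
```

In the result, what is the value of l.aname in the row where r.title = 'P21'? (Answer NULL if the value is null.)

LEFT JOIN keeps every row from `authors`; unmatched rows get NULL for `papers`'s columns.
Matching on l.auth_id = r.auth_id AND l.seg = r.seg. A NULL in a compared column never satisfies the condition.
Matched pairs: 3; unmatched l rows kept: 6.

Vik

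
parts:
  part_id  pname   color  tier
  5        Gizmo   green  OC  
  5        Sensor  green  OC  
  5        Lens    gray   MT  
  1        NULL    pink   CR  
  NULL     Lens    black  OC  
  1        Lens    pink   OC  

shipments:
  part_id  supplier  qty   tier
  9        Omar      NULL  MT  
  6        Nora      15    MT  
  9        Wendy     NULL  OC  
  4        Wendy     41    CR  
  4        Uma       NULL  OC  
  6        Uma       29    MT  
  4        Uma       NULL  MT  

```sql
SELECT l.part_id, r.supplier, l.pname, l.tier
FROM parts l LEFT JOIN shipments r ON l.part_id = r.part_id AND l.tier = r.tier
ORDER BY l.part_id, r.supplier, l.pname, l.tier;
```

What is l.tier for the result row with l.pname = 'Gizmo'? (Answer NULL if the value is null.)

OC

LEFT JOIN keeps every row from `parts`; unmatched rows get NULL for `shipments`'s columns.
Matching on l.part_id = r.part_id AND l.tier = r.tier. A NULL in a compared column never satisfies the condition.
- l row (part_id=5, tier=OC): no match → kept, r columns NULL.
- l row (part_id=5, tier=OC): no match → kept, r columns NULL.
- l row (part_id=5, tier=MT): no match → kept, r columns NULL.
- l row (part_id=1, tier=CR): no match → kept, r columns NULL.
- l row (part_id=NULL, tier=OC): no match → kept, r columns NULL.
- l row (part_id=1, tier=OC): no match → kept, r columns NULL.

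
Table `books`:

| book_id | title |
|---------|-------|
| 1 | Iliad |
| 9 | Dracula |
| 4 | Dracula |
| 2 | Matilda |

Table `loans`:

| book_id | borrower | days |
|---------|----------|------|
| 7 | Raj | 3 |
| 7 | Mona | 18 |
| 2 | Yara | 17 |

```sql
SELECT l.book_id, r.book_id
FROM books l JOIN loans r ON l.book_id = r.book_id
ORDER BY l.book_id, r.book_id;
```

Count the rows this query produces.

INNER JOIN keeps only pairs where the ON condition holds.
Matching on l.book_id = r.book_id.
Matched pairs: 1.
Total: 1 rows.

1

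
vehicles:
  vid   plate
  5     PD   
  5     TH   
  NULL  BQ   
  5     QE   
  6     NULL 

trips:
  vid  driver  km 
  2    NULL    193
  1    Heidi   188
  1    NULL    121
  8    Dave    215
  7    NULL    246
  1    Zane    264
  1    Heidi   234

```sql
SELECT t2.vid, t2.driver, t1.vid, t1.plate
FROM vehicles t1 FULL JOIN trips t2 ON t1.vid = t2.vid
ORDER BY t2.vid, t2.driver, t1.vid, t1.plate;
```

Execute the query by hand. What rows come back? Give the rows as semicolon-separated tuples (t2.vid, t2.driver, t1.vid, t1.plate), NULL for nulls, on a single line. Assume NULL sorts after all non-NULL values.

(1, Heidi, NULL, NULL); (1, Heidi, NULL, NULL); (1, Zane, NULL, NULL); (1, NULL, NULL, NULL); (2, NULL, NULL, NULL); (7, NULL, NULL, NULL); (8, Dave, NULL, NULL); (NULL, NULL, 5, PD); (NULL, NULL, 5, QE); (NULL, NULL, 5, TH); (NULL, NULL, 6, NULL); (NULL, NULL, NULL, BQ)

FULL OUTER JOIN keeps every row from both sides; unmatched rows get NULL for the other side's columns.
Matching on t1.vid = t2.vid. A NULL in a compared column never satisfies the condition.
- t1[0] vid=5 → no match; kept with NULLs on the t2 side.
- t1[1] vid=5 → no match; kept with NULLs on the t2 side.
- t1[2] vid=NULL → no match; kept with NULLs on the t2 side.
- t1[3] vid=5 → no match; kept with NULLs on the t2 side.
- t1[4] vid=6 → no match; kept with NULLs on the t2 side.
- 7 row(s) from t2 found no t1 partner → padded with NULL.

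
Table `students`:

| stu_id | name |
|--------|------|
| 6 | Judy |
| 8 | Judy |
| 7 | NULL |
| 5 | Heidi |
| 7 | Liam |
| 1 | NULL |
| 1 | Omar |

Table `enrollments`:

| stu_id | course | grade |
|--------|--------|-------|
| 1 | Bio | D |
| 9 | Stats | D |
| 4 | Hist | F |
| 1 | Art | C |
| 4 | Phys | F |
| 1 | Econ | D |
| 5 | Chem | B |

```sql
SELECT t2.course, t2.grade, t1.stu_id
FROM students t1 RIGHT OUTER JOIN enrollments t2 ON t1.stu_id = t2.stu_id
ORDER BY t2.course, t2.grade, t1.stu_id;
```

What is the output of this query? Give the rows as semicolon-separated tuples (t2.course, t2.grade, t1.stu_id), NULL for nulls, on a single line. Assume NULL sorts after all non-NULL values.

(Art, C, 1); (Art, C, 1); (Bio, D, 1); (Bio, D, 1); (Chem, B, 5); (Econ, D, 1); (Econ, D, 1); (Hist, F, NULL); (Phys, F, NULL); (Stats, D, NULL)

RIGHT JOIN keeps every row from `enrollments`; unmatched rows get NULL for `students`'s columns.
Matching on t1.stu_id = t2.stu_id.
- t1 row (stu_id=6): no match.
- t1 row (stu_id=8): no match.
- t1 row (stu_id=7): no match.
- t1 row (stu_id=5): matches 1 t2 row(s) → 1 output row(s).
- t1 row (stu_id=7): no match.
- t1 row (stu_id=1): matches 3 t2 row(s) → 3 output row(s).
- t1 row (stu_id=1): matches 3 t2 row(s) → 3 output row(s).
- 3 t2 row(s) had no t1 match → kept, t1 columns NULL.
After projecting and ordering:
t2.course | t2.grade | t1.stu_id
Art | C | 1
Art | C | 1
Bio | D | 1
Bio | D | 1
Chem | B | 5
Econ | D | 1
Econ | D | 1
Hist | F | NULL
Phys | F | NULL
Stats | D | NULL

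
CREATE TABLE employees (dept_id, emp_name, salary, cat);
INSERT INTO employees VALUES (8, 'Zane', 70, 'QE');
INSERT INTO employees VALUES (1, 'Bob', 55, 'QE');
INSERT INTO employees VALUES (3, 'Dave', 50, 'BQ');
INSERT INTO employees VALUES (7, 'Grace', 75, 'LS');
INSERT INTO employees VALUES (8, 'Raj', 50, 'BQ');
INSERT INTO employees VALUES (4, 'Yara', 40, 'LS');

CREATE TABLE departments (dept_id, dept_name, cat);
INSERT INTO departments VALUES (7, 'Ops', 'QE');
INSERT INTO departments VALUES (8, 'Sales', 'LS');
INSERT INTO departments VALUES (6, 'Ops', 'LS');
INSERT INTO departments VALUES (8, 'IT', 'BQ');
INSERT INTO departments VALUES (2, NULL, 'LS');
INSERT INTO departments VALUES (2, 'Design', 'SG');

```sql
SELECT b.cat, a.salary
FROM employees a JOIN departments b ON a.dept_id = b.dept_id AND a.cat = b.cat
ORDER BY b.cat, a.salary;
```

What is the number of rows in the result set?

1

INNER JOIN keeps only pairs where the ON condition holds.
Matching on a.dept_id = b.dept_id AND a.cat = b.cat.
- a row (dept_id=8, cat=QE): no match → dropped.
- a row (dept_id=1, cat=QE): no match → dropped.
- a row (dept_id=3, cat=BQ): no match → dropped.
- a row (dept_id=7, cat=LS): no match → dropped.
- a row (dept_id=8, cat=BQ): matches 1 b row(s) → 1 output row(s).
- a row (dept_id=4, cat=LS): no match → dropped.
Total: 1 rows.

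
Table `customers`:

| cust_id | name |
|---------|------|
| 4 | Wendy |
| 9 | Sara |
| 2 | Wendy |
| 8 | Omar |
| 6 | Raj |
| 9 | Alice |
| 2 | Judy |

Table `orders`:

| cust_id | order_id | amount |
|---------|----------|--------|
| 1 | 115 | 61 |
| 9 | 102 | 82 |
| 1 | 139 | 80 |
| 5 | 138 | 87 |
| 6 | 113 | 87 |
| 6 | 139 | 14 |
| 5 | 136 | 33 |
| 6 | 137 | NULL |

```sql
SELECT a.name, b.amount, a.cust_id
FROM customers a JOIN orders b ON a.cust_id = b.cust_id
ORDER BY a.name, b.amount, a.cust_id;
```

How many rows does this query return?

5

INNER JOIN keeps only pairs where the ON condition holds.
Matching on a.cust_id = b.cust_id.
- cust_id=4: no matching b row, dropped.
- cust_id=9: 1 matching b row(s), so 1 row(s) emitted.
- cust_id=2: no matching b row, dropped.
- cust_id=8: no matching b row, dropped.
- cust_id=6: 3 matching b row(s), so 3 row(s) emitted.
- cust_id=9: 1 matching b row(s), so 1 row(s) emitted.
- cust_id=2: no matching b row, dropped.
Total: 5 rows.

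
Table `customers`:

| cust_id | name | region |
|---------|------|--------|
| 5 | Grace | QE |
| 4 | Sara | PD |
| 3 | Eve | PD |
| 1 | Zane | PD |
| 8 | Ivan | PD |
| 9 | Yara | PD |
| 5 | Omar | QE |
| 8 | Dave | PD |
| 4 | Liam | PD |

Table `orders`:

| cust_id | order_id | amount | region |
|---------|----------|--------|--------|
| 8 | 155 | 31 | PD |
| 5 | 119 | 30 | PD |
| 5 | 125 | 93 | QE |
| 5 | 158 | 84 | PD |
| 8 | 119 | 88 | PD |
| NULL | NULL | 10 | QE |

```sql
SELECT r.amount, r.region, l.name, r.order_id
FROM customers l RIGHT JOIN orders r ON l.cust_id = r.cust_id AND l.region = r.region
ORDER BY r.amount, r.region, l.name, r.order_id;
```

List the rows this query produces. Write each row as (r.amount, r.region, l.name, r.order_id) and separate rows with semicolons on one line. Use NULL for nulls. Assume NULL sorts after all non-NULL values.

(10, QE, NULL, NULL); (30, PD, NULL, 119); (31, PD, Dave, 155); (31, PD, Ivan, 155); (84, PD, NULL, 158); (88, PD, Dave, 119); (88, PD, Ivan, 119); (93, QE, Grace, 125); (93, QE, Omar, 125)

RIGHT JOIN keeps every row from `orders`; unmatched rows get NULL for `customers`'s columns.
Matching on l.cust_id = r.cust_id AND l.region = r.region. A NULL in a compared column never satisfies the condition.
- l (cust_id=5, region=QE) pairs with 1 row(s) of r.
- l (cust_id=4, region=PD) has no partner in r.
- l (cust_id=3, region=PD) has no partner in r.
- l (cust_id=1, region=PD) has no partner in r.
- l (cust_id=8, region=PD) pairs with 2 row(s) of r.
- l (cust_id=9, region=PD) has no partner in r.
- l (cust_id=5, region=QE) pairs with 1 row(s) of r.
- l (cust_id=8, region=PD) pairs with 2 row(s) of r.
- l (cust_id=4, region=PD) has no partner in r.
- plus 3 unmatched r row(s), each kept with NULL l columns.
After projecting and ordering:
r.amount | r.region | l.name | r.order_id
10 | QE | NULL | NULL
30 | PD | NULL | 119
31 | PD | Dave | 155
31 | PD | Ivan | 155
84 | PD | NULL | 158
88 | PD | Dave | 119
88 | PD | Ivan | 119
93 | QE | Grace | 125
93 | QE | Omar | 125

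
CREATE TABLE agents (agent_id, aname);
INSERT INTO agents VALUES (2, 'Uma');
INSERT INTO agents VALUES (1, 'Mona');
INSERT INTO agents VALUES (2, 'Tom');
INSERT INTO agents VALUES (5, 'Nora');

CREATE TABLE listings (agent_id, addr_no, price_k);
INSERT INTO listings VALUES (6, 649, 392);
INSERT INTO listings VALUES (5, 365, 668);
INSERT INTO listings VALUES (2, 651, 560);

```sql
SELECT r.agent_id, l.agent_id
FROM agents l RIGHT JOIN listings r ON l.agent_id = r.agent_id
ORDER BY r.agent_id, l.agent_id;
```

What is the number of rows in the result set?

4

RIGHT JOIN keeps every row from `listings`; unmatched rows get NULL for `agents`'s columns.
Matching on l.agent_id = r.agent_id.
- l[0] agent_id=2 → 1 match(es) in r → 1 row(s).
- l[1] agent_id=1 → no match.
- l[2] agent_id=2 → 1 match(es) in r → 1 row(s).
- l[3] agent_id=5 → 1 match(es) in r → 1 row(s).
- 1 row(s) from r found no l partner → padded with NULL.
Total: 3 matched + 1 padded = 4 rows.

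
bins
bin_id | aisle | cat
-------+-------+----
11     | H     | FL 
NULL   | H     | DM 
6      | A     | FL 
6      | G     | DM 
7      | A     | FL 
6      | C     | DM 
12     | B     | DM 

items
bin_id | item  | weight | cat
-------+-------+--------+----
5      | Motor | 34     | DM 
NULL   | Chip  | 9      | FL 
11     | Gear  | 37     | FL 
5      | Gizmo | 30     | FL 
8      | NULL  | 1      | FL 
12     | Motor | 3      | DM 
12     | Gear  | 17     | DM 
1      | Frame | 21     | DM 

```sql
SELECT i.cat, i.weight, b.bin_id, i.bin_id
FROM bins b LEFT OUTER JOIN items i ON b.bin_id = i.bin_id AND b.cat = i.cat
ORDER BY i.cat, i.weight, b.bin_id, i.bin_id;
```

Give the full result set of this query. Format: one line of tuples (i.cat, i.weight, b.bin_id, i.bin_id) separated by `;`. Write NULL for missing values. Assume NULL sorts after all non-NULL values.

LEFT JOIN keeps every row from `bins`; unmatched rows get NULL for `items`'s columns.
Matching on b.bin_id = i.bin_id AND b.cat = i.cat. A NULL in a compared column never satisfies the condition.
- b[0] bin_id=11, cat=FL → 1 match(es) in i → 1 row(s).
- b[1] bin_id=NULL, cat=DM → no match; kept with NULLs on the i side.
- b[2] bin_id=6, cat=FL → no match; kept with NULLs on the i side.
- b[3] bin_id=6, cat=DM → no match; kept with NULLs on the i side.
- b[4] bin_id=7, cat=FL → no match; kept with NULLs on the i side.
- b[5] bin_id=6, cat=DM → no match; kept with NULLs on the i side.
- b[6] bin_id=12, cat=DM → 2 match(es) in i → 2 row(s).
After projecting and ordering:
i.cat | i.weight | b.bin_id | i.bin_id
DM | 3 | 12 | 12
DM | 17 | 12 | 12
FL | 37 | 11 | 11
NULL | NULL | 6 | NULL
NULL | NULL | 6 | NULL
NULL | NULL | 6 | NULL
NULL | NULL | 7 | NULL
NULL | NULL | NULL | NULL

(DM, 3, 12, 12); (DM, 17, 12, 12); (FL, 37, 11, 11); (NULL, NULL, 6, NULL); (NULL, NULL, 6, NULL); (NULL, NULL, 6, NULL); (NULL, NULL, 7, NULL); (NULL, NULL, NULL, NULL)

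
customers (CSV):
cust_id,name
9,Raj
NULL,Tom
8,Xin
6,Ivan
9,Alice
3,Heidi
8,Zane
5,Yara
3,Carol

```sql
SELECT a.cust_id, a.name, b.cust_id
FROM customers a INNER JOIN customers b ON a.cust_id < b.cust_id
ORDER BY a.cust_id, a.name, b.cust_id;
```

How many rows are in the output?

25

INNER JOIN keeps only pairs where the ON condition holds.
Matching on a.cust_id < b.cust_id. A NULL in a compared column never satisfies the condition.
- cust_id=9: no matching b row, dropped.
- cust_id=NULL: no matching b row, dropped.
- cust_id=8: 2 matching b row(s), so 2 row(s) emitted.
- cust_id=6: 4 matching b row(s), so 4 row(s) emitted.
- cust_id=9: no matching b row, dropped.
- cust_id=3: 6 matching b row(s), so 6 row(s) emitted.
- cust_id=8: 2 matching b row(s), so 2 row(s) emitted.
- cust_id=5: 5 matching b row(s), so 5 row(s) emitted.
- cust_id=3: 6 matching b row(s), so 6 row(s) emitted.
Total: 25 rows.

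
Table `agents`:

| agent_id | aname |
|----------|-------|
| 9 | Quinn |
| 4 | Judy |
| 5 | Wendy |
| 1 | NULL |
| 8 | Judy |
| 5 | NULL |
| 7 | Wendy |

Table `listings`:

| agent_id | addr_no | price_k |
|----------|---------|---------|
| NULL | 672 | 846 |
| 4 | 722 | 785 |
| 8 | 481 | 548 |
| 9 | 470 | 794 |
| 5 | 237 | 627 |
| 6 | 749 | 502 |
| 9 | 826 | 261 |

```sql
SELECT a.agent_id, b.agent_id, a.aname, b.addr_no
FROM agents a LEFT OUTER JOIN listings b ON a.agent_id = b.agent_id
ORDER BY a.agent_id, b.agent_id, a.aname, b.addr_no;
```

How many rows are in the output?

8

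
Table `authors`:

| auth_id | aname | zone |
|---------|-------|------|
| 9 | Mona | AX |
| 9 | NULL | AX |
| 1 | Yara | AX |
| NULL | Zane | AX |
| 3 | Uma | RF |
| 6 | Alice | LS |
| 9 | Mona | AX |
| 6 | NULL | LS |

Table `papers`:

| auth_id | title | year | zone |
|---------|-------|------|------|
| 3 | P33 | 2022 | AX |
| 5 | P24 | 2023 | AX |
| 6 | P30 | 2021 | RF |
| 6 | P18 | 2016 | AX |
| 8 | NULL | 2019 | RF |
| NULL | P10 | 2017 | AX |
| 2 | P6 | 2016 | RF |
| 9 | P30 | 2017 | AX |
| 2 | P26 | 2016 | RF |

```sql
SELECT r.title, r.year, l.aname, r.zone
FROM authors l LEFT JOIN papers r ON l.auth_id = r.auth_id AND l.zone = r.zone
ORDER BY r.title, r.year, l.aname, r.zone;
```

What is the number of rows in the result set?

8

LEFT JOIN keeps every row from `authors`; unmatched rows get NULL for `papers`'s columns.
Matching on l.auth_id = r.auth_id AND l.zone = r.zone. A NULL in a compared column never satisfies the condition.
- l[0] auth_id=9, zone=AX → 1 match(es) in r → 1 row(s).
- l[1] auth_id=9, zone=AX → 1 match(es) in r → 1 row(s).
- l[2] auth_id=1, zone=AX → no match; kept with NULLs on the r side.
- l[3] auth_id=NULL, zone=AX → no match; kept with NULLs on the r side.
- l[4] auth_id=3, zone=RF → no match; kept with NULLs on the r side.
- l[5] auth_id=6, zone=LS → no match; kept with NULLs on the r side.
- l[6] auth_id=9, zone=AX → 1 match(es) in r → 1 row(s).
- l[7] auth_id=6, zone=LS → no match; kept with NULLs on the r side.
Total: 3 matched + 5 padded = 8 rows.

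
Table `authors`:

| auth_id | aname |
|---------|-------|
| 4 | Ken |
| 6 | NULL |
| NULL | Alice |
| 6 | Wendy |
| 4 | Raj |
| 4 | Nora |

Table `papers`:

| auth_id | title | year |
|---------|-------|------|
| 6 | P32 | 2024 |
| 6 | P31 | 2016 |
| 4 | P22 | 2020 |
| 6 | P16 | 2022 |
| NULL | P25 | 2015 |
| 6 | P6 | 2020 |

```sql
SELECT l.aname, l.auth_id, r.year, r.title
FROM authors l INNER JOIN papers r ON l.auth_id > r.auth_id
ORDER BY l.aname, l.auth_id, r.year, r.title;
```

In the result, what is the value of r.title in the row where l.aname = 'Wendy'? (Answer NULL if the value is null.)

INNER JOIN keeps only pairs where the ON condition holds.
Matching on l.auth_id > r.auth_id. A NULL in a compared column never satisfies the condition.
Matched pairs: 2.

P22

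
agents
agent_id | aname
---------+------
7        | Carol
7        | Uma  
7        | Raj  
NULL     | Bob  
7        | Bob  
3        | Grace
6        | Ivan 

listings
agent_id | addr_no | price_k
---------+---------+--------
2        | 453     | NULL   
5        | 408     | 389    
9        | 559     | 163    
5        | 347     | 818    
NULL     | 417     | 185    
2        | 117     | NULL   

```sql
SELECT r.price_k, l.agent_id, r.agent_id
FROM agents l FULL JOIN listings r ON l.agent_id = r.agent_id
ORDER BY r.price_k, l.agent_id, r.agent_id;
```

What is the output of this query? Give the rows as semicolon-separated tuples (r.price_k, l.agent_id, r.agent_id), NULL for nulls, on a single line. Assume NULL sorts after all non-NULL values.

FULL OUTER JOIN keeps every row from both sides; unmatched rows get NULL for the other side's columns.
Matching on l.agent_id = r.agent_id. A NULL in a compared column never satisfies the condition.
Matched pairs: 0; unmatched l rows kept: 7; unmatched r rows kept: 6.

(163, NULL, 9); (185, NULL, NULL); (389, NULL, 5); (818, NULL, 5); (NULL, 3, NULL); (NULL, 6, NULL); (NULL, 7, NULL); (NULL, 7, NULL); (NULL, 7, NULL); (NULL, 7, NULL); (NULL, NULL, 2); (NULL, NULL, 2); (NULL, NULL, NULL)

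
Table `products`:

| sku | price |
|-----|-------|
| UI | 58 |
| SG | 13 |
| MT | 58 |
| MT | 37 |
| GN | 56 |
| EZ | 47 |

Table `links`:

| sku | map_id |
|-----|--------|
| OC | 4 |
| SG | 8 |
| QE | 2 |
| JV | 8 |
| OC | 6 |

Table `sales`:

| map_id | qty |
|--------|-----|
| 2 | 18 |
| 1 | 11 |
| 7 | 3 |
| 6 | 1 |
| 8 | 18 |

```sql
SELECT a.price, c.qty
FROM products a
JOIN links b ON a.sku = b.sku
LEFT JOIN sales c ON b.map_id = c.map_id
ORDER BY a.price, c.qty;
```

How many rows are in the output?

Step 1 — a INNER JOIN b on sku → 1 row(s).
Then LEFT JOIN `sales c` on map_id: each of those 1 rows is kept; rows whose b.map_id has no match in c get NULL for c's columns.
Result: 1 row(s).

1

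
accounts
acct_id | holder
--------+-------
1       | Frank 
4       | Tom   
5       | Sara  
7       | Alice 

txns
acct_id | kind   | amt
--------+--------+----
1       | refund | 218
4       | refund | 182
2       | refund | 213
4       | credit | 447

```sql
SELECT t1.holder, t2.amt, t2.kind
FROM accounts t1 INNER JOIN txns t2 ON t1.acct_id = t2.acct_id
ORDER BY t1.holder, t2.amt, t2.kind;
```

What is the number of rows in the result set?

INNER JOIN keeps only pairs where the ON condition holds.
Matching on t1.acct_id = t2.acct_id.
Matched pairs: 3.
Total: 3 rows.

3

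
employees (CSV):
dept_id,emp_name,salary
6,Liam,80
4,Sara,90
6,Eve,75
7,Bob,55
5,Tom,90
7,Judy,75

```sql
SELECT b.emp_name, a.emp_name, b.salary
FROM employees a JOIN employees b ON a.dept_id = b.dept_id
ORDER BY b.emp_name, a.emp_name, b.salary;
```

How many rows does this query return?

INNER JOIN keeps only pairs where the ON condition holds.
Matching on a.dept_id = b.dept_id.
- a[0] dept_id=6 → 2 match(es) in b → 2 row(s).
- a[1] dept_id=4 → 1 match(es) in b → 1 row(s).
- a[2] dept_id=6 → 2 match(es) in b → 2 row(s).
- a[3] dept_id=7 → 2 match(es) in b → 2 row(s).
- a[4] dept_id=5 → 1 match(es) in b → 1 row(s).
- a[5] dept_id=7 → 2 match(es) in b → 2 row(s).
Total: 10 rows.

10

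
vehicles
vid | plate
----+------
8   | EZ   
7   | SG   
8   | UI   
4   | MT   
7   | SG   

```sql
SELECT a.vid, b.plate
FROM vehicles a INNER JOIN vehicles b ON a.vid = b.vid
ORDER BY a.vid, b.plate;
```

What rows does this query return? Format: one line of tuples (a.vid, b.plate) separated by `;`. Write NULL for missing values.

INNER JOIN keeps only pairs where the ON condition holds.
Matching on a.vid = b.vid.
- a row (vid=8): matches 2 b row(s) → 2 output row(s).
- a row (vid=7): matches 2 b row(s) → 2 output row(s).
- a row (vid=8): matches 2 b row(s) → 2 output row(s).
- a row (vid=4): matches 1 b row(s) → 1 output row(s).
- a row (vid=7): matches 2 b row(s) → 2 output row(s).
After projecting and ordering:
a.vid | b.plate
4 | MT
7 | SG
7 | SG
7 | SG
7 | SG
8 | EZ
8 | EZ
8 | UI
8 | UI

(4, MT); (7, SG); (7, SG); (7, SG); (7, SG); (8, EZ); (8, EZ); (8, UI); (8, UI)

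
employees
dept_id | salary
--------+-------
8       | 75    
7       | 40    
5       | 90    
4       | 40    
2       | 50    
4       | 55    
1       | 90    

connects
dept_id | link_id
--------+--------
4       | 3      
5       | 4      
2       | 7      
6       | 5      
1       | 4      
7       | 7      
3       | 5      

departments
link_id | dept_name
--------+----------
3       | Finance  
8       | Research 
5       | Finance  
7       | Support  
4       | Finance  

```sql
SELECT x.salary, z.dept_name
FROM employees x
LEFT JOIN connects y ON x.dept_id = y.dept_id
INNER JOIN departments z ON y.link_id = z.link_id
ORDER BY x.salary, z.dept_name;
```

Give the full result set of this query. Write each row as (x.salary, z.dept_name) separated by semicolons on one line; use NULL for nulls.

Evaluate left to right. First `employees x LEFT JOIN connects y` on dept_id: 7 row(s).
Then INNER JOIN `departments z` on link_id: keep only rows whose y.link_id appears in z.

(40, Finance); (40, Support); (50, Support); (55, Finance); (90, Finance); (90, Finance)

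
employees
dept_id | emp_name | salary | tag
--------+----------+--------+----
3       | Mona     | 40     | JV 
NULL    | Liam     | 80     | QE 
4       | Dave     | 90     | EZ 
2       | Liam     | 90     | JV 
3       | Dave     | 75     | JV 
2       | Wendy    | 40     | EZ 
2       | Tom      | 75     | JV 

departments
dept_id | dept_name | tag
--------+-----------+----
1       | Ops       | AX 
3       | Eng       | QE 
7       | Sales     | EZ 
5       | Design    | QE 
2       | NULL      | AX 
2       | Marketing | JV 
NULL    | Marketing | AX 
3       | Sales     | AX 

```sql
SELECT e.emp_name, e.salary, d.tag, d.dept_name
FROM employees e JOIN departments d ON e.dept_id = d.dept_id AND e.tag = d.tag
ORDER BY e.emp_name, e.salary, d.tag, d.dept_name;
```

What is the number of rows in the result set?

INNER JOIN keeps only pairs where the ON condition holds.
Matching on e.dept_id = d.dept_id AND e.tag = d.tag. A NULL in a compared column never satisfies the condition.
Matched pairs: 2.
Total: 2 rows.

2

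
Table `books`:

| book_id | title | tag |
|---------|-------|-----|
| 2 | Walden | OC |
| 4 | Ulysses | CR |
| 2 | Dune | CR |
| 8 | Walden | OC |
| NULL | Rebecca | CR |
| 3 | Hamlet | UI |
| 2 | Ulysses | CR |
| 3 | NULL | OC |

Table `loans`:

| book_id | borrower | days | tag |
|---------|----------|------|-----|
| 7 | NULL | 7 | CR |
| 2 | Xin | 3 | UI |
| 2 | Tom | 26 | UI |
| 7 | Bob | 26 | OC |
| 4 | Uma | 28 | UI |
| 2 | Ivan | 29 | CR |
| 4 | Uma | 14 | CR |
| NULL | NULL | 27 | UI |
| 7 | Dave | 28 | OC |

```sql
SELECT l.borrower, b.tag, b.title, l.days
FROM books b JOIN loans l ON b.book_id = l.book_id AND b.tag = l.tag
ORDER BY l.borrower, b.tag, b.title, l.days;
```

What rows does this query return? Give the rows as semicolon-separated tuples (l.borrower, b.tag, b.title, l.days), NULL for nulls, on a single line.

INNER JOIN keeps only pairs where the ON condition holds.
Matching on b.book_id = l.book_id AND b.tag = l.tag. A NULL in a compared column never satisfies the condition.
- b (book_id=2, tag=OC) has no partner → excluded.
- b (book_id=4, tag=CR) pairs with 1 row(s) of l.
- b (book_id=2, tag=CR) pairs with 1 row(s) of l.
- b (book_id=8, tag=OC) has no partner → excluded.
- b (book_id=NULL, tag=CR) has no partner → excluded.
- b (book_id=3, tag=UI) has no partner → excluded.
- b (book_id=2, tag=CR) pairs with 1 row(s) of l.
- b (book_id=3, tag=OC) has no partner → excluded.
After projecting and ordering:
l.borrower | b.tag | b.title | l.days
Ivan | CR | Dune | 29
Ivan | CR | Ulysses | 29
Uma | CR | Ulysses | 14

(Ivan, CR, Dune, 29); (Ivan, CR, Ulysses, 29); (Uma, CR, Ulysses, 14)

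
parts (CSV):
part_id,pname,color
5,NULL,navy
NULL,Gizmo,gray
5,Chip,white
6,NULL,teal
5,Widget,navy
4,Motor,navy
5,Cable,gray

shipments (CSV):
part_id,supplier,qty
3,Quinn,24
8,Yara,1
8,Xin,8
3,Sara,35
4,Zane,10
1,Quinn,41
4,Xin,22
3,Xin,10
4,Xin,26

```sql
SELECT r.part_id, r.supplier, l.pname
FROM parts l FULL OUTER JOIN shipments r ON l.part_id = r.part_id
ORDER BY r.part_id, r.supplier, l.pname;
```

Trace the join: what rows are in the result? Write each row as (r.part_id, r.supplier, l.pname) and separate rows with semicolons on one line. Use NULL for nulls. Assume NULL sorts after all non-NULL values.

(1, Quinn, NULL); (3, Quinn, NULL); (3, Sara, NULL); (3, Xin, NULL); (4, Xin, Motor); (4, Xin, Motor); (4, Zane, Motor); (8, Xin, NULL); (8, Yara, NULL); (NULL, NULL, Cable); (NULL, NULL, Chip); (NULL, NULL, Gizmo); (NULL, NULL, Widget); (NULL, NULL, NULL); (NULL, NULL, NULL)

FULL OUTER JOIN keeps every row from both sides; unmatched rows get NULL for the other side's columns.
Matching on l.part_id = r.part_id. A NULL in a compared column never satisfies the condition.
- l row (part_id=5): no match → kept, r columns NULL.
- l row (part_id=NULL): no match → kept, r columns NULL.
- l row (part_id=5): no match → kept, r columns NULL.
- l row (part_id=6): no match → kept, r columns NULL.
- l row (part_id=5): no match → kept, r columns NULL.
- l row (part_id=4): matches 3 r row(s) → 3 output row(s).
- l row (part_id=5): no match → kept, r columns NULL.
- plus 6 unmatched r row(s), each kept with NULL l columns.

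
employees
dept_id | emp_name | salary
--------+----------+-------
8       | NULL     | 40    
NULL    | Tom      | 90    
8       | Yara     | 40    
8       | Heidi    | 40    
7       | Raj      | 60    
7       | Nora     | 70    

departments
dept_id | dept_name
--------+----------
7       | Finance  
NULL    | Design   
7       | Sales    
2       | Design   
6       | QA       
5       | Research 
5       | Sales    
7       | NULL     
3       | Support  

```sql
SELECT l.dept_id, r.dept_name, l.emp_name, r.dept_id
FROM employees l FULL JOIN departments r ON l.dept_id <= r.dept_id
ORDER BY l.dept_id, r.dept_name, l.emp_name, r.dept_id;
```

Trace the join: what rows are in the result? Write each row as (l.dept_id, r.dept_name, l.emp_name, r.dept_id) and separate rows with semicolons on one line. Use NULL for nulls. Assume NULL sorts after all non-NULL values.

(7, Finance, Nora, 7); (7, Finance, Raj, 7); (7, Sales, Nora, 7); (7, Sales, Raj, 7); (7, NULL, Nora, 7); (7, NULL, Raj, 7); (8, NULL, Heidi, NULL); (8, NULL, Yara, NULL); (8, NULL, NULL, NULL); (NULL, Design, NULL, 2); (NULL, Design, NULL, NULL); (NULL, QA, NULL, 6); (NULL, Research, NULL, 5); (NULL, Sales, NULL, 5); (NULL, Support, NULL, 3); (NULL, NULL, Tom, NULL)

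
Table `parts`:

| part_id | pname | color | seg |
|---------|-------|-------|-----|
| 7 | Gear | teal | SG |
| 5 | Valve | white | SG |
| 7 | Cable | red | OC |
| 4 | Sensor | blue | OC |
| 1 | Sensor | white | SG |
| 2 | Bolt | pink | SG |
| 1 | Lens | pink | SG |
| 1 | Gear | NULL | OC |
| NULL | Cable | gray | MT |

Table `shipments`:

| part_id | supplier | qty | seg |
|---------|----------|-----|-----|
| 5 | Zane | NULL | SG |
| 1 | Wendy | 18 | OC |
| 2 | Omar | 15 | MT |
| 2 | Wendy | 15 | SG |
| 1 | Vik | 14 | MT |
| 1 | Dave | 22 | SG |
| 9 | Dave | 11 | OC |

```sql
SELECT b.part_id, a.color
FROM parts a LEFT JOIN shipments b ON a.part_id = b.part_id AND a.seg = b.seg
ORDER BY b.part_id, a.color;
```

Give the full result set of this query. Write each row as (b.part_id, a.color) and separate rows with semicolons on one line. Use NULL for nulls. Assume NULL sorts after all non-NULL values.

(1, pink); (1, white); (1, NULL); (2, pink); (5, white); (NULL, blue); (NULL, gray); (NULL, red); (NULL, teal)

LEFT JOIN keeps every row from `parts`; unmatched rows get NULL for `shipments`'s columns.
Matching on a.part_id = b.part_id AND a.seg = b.seg. A NULL in a compared column never satisfies the condition.
Matched pairs: 5; unmatched a rows kept: 4.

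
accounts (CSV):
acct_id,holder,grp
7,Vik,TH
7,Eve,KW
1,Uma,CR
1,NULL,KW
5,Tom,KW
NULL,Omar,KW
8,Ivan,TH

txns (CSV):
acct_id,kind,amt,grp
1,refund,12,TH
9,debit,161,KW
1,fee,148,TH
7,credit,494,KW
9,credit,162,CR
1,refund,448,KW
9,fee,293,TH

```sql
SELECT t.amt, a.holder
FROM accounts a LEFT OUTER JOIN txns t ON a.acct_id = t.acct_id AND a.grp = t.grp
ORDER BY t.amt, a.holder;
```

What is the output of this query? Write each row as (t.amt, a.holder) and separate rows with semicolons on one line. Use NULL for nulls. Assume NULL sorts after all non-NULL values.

(448, NULL); (494, Eve); (NULL, Ivan); (NULL, Omar); (NULL, Tom); (NULL, Uma); (NULL, Vik)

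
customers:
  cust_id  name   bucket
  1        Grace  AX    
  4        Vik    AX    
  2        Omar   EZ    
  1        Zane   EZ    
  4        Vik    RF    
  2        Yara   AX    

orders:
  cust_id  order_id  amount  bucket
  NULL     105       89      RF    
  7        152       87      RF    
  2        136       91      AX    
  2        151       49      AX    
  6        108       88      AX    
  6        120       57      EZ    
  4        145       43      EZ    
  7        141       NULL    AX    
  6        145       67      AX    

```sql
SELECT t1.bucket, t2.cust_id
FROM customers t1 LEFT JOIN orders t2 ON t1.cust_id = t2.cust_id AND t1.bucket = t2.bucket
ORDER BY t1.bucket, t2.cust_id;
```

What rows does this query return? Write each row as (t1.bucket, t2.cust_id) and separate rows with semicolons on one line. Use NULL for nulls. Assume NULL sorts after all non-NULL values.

(AX, 2); (AX, 2); (AX, NULL); (AX, NULL); (EZ, NULL); (EZ, NULL); (RF, NULL)

LEFT JOIN keeps every row from `customers`; unmatched rows get NULL for `orders`'s columns.
Matching on t1.cust_id = t2.cust_id AND t1.bucket = t2.bucket. A NULL in a compared column never satisfies the condition.
- cust_id=1, bucket=AX: no t2 row matches, row kept with t2 columns NULL.
- cust_id=4, bucket=AX: no t2 row matches, row kept with t2 columns NULL.
- cust_id=2, bucket=EZ: no t2 row matches, row kept with t2 columns NULL.
- cust_id=1, bucket=EZ: no t2 row matches, row kept with t2 columns NULL.
- cust_id=4, bucket=RF: no t2 row matches, row kept with t2 columns NULL.
- cust_id=2, bucket=AX: 2 matching t2 row(s), so 2 row(s) emitted.
After projecting and ordering:
t1.bucket | t2.cust_id
AX | 2
AX | 2
AX | NULL
AX | NULL
EZ | NULL
EZ | NULL
RF | NULL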